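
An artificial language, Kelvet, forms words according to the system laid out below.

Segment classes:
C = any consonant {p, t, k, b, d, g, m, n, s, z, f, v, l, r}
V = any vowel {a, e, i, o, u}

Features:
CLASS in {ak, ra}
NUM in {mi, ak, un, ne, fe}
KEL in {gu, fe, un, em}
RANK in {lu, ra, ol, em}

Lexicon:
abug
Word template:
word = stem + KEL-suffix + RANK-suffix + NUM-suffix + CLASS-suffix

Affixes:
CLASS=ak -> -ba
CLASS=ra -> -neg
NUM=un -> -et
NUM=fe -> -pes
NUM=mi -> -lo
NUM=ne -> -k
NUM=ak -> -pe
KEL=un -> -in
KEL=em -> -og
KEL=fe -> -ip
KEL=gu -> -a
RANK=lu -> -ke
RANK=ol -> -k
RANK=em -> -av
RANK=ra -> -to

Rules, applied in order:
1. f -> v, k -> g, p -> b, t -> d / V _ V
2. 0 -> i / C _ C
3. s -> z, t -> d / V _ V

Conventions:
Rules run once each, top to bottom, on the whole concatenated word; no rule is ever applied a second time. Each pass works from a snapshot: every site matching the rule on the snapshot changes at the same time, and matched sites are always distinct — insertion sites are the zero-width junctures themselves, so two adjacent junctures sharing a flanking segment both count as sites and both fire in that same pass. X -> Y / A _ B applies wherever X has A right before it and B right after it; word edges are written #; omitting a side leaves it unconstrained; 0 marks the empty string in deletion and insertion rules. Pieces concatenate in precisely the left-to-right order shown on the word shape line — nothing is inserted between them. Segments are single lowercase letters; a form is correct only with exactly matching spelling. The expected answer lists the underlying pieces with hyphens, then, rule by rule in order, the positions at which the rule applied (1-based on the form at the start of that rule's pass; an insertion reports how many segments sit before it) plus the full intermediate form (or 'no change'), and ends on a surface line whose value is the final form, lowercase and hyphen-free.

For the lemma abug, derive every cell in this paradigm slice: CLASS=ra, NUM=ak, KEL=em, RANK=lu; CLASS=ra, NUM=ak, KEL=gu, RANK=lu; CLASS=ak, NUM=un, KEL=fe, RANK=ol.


cell CLASS=ra, NUM=ak, KEL=em, RANK=lu:
underlying: abug-og-ke-pe-neg
1. f -> v, k -> g, p -> b, t -> d / V _ V: fires at position(s) 9: abugogkebeneg
2. 0 -> i / C _ C: inserts after position(s) 6: abugogikebeneg
3. s -> z, t -> d / V _ V: no change
surface: abugogikebeneg

cell CLASS=ra, NUM=ak, KEL=gu, RANK=lu:
underlying: abug-a-ke-pe-neg
1. f -> v, k -> g, p -> b, t -> d / V _ V: fires at position(s) 6, 8: abugagebeneg
2. 0 -> i / C _ C: no change
3. s -> z, t -> d / V _ V: no change
surface: abugagebeneg

cell CLASS=ak, NUM=un, KEL=fe, RANK=ol:
underlying: abug-ip-k-et-ba
1. f -> v, k -> g, p -> b, t -> d / V _ V: no change
2. 0 -> i / C _ C: inserts after position(s) 6, 9: abugipiketiba
3. s -> z, t -> d / V _ V: fires at position(s) 10: abugipikediba
surface: abugipikediba


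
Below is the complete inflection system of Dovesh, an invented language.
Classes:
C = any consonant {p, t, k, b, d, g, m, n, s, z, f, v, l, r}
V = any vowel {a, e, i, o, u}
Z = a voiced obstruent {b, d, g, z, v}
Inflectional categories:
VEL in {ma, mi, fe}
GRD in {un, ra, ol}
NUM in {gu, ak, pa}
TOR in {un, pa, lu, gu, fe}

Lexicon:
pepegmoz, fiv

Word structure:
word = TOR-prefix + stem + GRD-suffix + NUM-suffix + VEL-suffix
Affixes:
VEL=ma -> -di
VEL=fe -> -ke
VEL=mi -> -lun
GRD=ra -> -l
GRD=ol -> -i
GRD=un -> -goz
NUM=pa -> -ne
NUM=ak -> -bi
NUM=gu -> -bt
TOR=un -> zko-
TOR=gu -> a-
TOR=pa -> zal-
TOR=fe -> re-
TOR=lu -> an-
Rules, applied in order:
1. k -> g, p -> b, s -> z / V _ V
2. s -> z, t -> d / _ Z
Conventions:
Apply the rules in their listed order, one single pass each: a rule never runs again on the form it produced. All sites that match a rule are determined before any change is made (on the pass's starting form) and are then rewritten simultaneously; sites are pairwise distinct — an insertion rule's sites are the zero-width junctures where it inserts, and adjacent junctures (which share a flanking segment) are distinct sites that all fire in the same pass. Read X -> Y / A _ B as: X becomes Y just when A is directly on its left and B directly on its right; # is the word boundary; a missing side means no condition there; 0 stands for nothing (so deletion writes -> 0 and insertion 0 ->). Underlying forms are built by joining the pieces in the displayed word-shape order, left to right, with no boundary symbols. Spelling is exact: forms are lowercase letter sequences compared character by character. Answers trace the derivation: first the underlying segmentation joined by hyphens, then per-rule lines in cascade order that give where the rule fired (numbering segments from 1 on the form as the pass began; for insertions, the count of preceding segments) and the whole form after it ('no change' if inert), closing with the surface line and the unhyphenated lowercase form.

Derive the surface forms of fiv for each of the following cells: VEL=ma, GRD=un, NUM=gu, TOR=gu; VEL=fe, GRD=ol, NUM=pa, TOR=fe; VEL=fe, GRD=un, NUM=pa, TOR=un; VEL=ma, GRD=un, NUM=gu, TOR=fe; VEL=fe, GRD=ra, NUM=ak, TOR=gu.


cell VEL=ma, GRD=un, NUM=gu, TOR=gu:
underlying: a-fiv-goz-bt-di
1. k -> g, p -> b, s -> z / V _ V: no change
2. s -> z, t -> d / _ Z: fires at position(s) 9: afivgozbddi
surface: afivgozbddi

cell VEL=fe, GRD=ol, NUM=pa, TOR=fe:
underlying: re-fiv-i-ne-ke
1. k -> g, p -> b, s -> z / V _ V: fires at position(s) 9: refivinege
2. s -> z, t -> d / _ Z: no change
surface: refivinege

cell VEL=fe, GRD=un, NUM=pa, TOR=un:
underlying: zko-fiv-goz-ne-ke
1. k -> g, p -> b, s -> z / V _ V: fires at position(s) 12: zkofivgoznege
2. s -> z, t -> d / _ Z: no change
surface: zkofivgoznege

cell VEL=ma, GRD=un, NUM=gu, TOR=fe:
underlying: re-fiv-goz-bt-di
1. k -> g, p -> b, s -> z / V _ V: no change
2. s -> z, t -> d / _ Z: fires at position(s) 10: refivgozbddi
surface: refivgozbddi

cell VEL=fe, GRD=ra, NUM=ak, TOR=gu:
underlying: a-fiv-l-bi-ke
1. k -> g, p -> b, s -> z / V _ V: fires at position(s) 8: afivlbige
2. s -> z, t -> d / _ Z: no change
surface: afivlbige


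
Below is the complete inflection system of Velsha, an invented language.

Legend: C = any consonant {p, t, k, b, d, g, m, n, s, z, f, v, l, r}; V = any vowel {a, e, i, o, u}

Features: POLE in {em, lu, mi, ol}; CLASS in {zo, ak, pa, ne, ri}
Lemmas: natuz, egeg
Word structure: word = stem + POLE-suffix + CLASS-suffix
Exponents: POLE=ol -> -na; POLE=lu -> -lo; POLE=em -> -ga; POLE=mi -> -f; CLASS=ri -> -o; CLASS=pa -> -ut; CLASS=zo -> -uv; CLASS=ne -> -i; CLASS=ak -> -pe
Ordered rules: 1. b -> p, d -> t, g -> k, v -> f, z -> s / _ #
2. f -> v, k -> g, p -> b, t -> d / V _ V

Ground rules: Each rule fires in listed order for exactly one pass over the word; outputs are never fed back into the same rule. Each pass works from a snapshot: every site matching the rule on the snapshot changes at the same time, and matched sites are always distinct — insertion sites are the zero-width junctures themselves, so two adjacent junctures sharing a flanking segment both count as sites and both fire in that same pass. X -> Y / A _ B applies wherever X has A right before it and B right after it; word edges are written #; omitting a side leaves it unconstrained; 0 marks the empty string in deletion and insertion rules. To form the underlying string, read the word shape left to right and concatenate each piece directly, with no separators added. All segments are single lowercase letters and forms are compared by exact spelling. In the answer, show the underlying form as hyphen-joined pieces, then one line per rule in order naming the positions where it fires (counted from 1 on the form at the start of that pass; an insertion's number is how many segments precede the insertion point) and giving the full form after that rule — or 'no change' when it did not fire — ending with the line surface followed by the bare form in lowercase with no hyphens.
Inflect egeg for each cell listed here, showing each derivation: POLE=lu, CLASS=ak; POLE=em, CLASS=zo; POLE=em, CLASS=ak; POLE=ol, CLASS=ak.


cell POLE=lu, CLASS=ak:
underlying: egeg-lo-pe
1. b -> p, d -> t, g -> k, v -> f, z -> s / _ #: no change
2. f -> v, k -> g, p -> b, t -> d / V _ V: fires at position(s) 7: egeglobe
surface: egeglobe

cell POLE=em, CLASS=zo:
underlying: egeg-ga-uv
1. b -> p, d -> t, g -> k, v -> f, z -> s / _ #: fires at position(s) 8: egeggauf
2. f -> v, k -> g, p -> b, t -> d / V _ V: no change
surface: egeggauf

cell POLE=em, CLASS=ak:
underlying: egeg-ga-pe
1. b -> p, d -> t, g -> k, v -> f, z -> s / _ #: no change
2. f -> v, k -> g, p -> b, t -> d / V _ V: fires at position(s) 7: egeggabe
surface: egeggabe

cell POLE=ol, CLASS=ak:
underlying: egeg-na-pe
1. b -> p, d -> t, g -> k, v -> f, z -> s / _ #: no change
2. f -> v, k -> g, p -> b, t -> d / V _ V: fires at position(s) 7: egegnabe
surface: egegnabe


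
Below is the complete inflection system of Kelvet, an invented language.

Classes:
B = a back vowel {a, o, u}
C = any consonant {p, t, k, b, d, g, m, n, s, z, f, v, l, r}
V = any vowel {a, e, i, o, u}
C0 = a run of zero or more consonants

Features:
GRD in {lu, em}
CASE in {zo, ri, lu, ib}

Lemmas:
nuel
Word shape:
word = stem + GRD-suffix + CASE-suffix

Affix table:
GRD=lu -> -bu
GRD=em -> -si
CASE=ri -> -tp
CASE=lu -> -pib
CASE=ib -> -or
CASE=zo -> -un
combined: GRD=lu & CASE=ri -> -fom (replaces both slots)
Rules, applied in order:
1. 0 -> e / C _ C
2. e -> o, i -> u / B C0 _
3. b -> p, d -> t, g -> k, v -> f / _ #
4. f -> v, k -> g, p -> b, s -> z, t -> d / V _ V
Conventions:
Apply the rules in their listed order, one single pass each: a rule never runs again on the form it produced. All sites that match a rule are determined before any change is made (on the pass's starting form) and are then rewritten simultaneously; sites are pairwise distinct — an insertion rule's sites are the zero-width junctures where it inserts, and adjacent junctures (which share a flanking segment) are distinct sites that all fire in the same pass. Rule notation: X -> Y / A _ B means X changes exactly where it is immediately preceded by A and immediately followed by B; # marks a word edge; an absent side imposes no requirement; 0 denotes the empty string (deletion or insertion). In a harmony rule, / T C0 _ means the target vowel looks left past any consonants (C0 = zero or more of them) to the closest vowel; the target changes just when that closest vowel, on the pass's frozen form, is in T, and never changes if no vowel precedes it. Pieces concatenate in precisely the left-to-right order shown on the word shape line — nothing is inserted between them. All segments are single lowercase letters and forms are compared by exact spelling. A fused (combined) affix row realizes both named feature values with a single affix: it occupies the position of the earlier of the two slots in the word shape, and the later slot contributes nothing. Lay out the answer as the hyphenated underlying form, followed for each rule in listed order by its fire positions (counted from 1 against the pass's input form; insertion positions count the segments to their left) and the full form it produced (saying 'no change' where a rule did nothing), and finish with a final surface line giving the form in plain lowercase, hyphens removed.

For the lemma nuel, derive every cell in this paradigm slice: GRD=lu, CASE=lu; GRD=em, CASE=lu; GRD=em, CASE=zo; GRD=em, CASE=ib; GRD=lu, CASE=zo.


cell GRD=lu, CASE=lu:
underlying: nuel-bu-pib
1. 0 -> e / C _ C: inserts after position(s) 4: nuelebupib
2. e -> o, i -> u / B C0 _: fires at position(s) 3, 9: nuolebupub
3. b -> p, d -> t, g -> k, v -> f / _ #: fires at position(s) 10: nuolebupup
4. f -> v, k -> g, p -> b, s -> z, t -> d / V _ V: fires at position(s) 8: nuolebubup
surface: nuolebubup

cell GRD=em, CASE=lu:
underlying: nuel-si-pib
1. 0 -> e / C _ C: inserts after position(s) 4: nuelesipib
2. e -> o, i -> u / B C0 _: fires at position(s) 3: nuolesipib
3. b -> p, d -> t, g -> k, v -> f / _ #: fires at position(s) 10: nuolesipip
4. f -> v, k -> g, p -> b, s -> z, t -> d / V _ V: fires at position(s) 6, 8: nuolezibip
surface: nuolezibip

cell GRD=em, CASE=zo:
underlying: nuel-si-un
1. 0 -> e / C _ C: inserts after position(s) 4: nuelesiun
2. e -> o, i -> u / B C0 _: fires at position(s) 3: nuolesiun
3. b -> p, d -> t, g -> k, v -> f / _ #: no change
4. f -> v, k -> g, p -> b, s -> z, t -> d / V _ V: fires at position(s) 6: nuoleziun
surface: nuoleziun

cell GRD=em, CASE=ib:
underlying: nuel-si-or
1. 0 -> e / C _ C: inserts after position(s) 4: nuelesior
2. e -> o, i -> u / B C0 _: fires at position(s) 3: nuolesior
3. b -> p, d -> t, g -> k, v -> f / _ #: no change
4. f -> v, k -> g, p -> b, s -> z, t -> d / V _ V: fires at position(s) 6: nuolezior
surface: nuolezior

cell GRD=lu, CASE=zo:
underlying: nuel-bu-un
1. 0 -> e / C _ C: inserts after position(s) 4: nuelebuun
2. e -> o, i -> u / B C0 _: fires at position(s) 3: nuolebuun
3. b -> p, d -> t, g -> k, v -> f / _ #: no change
4. f -> v, k -> g, p -> b, s -> z, t -> d / V _ V: no change
surface: nuolebuun


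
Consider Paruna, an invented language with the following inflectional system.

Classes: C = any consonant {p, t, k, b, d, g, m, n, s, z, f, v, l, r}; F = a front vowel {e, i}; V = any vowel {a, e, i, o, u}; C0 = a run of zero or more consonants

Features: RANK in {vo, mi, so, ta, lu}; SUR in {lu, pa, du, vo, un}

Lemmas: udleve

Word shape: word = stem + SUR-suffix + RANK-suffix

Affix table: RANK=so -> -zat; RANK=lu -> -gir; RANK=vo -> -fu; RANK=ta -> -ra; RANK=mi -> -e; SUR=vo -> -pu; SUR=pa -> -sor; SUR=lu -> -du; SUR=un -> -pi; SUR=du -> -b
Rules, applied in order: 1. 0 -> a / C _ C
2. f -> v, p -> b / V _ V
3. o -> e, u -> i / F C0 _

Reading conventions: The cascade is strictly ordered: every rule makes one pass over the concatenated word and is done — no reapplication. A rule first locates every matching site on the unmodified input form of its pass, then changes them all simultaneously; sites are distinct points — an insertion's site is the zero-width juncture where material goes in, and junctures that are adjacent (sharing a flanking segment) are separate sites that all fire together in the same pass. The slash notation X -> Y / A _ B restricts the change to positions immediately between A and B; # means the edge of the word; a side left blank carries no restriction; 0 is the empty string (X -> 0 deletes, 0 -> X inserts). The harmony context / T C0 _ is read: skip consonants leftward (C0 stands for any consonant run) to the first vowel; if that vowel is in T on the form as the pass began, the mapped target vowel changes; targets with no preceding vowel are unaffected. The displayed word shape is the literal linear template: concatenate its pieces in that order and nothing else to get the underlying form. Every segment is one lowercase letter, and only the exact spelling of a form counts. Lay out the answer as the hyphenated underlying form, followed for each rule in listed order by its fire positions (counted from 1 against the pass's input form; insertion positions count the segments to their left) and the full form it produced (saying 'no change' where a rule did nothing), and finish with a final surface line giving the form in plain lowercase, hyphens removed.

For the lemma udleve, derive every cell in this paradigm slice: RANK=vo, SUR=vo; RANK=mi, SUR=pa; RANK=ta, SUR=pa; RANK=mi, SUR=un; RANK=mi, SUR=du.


cell RANK=vo, SUR=vo:
underlying: udleve-pu-fu
1. 0 -> a / C _ C: inserts after position(s) 2: udalevepufu
2. f -> v, p -> b / V _ V: fires at position(s) 8, 10: udalevebuvu
3. o -> e, u -> i / F C0 _: fires at position(s) 9: udalevebivu
surface: udalevebivu

cell RANK=mi, SUR=pa:
underlying: udleve-sor-e
1. 0 -> a / C _ C: inserts after position(s) 2: udalevesore
2. f -> v, p -> b / V _ V: no change
3. o -> e, u -> i / F C0 _: fires at position(s) 9: udalevesere
surface: udalevesere

cell RANK=ta, SUR=pa:
underlying: udleve-sor-ra
1. 0 -> a / C _ C: inserts after position(s) 2, 9: udalevesorara
2. f -> v, p -> b / V _ V: no change
3. o -> e, u -> i / F C0 _: fires at position(s) 9: udaleveserara
surface: udaleveserara

cell RANK=mi, SUR=un:
underlying: udleve-pi-e
1. 0 -> a / C _ C: inserts after position(s) 2: udalevepie
2. f -> v, p -> b / V _ V: fires at position(s) 8: udalevebie
3. o -> e, u -> i / F C0 _: no change
surface: udalevebie

cell RANK=mi, SUR=du:
underlying: udleve-b-e
1. 0 -> a / C _ C: inserts after position(s) 2: udalevebe
2. f -> v, p -> b / V _ V: no change
3. o -> e, u -> i / F C0 _: no change
surface: udalevebe


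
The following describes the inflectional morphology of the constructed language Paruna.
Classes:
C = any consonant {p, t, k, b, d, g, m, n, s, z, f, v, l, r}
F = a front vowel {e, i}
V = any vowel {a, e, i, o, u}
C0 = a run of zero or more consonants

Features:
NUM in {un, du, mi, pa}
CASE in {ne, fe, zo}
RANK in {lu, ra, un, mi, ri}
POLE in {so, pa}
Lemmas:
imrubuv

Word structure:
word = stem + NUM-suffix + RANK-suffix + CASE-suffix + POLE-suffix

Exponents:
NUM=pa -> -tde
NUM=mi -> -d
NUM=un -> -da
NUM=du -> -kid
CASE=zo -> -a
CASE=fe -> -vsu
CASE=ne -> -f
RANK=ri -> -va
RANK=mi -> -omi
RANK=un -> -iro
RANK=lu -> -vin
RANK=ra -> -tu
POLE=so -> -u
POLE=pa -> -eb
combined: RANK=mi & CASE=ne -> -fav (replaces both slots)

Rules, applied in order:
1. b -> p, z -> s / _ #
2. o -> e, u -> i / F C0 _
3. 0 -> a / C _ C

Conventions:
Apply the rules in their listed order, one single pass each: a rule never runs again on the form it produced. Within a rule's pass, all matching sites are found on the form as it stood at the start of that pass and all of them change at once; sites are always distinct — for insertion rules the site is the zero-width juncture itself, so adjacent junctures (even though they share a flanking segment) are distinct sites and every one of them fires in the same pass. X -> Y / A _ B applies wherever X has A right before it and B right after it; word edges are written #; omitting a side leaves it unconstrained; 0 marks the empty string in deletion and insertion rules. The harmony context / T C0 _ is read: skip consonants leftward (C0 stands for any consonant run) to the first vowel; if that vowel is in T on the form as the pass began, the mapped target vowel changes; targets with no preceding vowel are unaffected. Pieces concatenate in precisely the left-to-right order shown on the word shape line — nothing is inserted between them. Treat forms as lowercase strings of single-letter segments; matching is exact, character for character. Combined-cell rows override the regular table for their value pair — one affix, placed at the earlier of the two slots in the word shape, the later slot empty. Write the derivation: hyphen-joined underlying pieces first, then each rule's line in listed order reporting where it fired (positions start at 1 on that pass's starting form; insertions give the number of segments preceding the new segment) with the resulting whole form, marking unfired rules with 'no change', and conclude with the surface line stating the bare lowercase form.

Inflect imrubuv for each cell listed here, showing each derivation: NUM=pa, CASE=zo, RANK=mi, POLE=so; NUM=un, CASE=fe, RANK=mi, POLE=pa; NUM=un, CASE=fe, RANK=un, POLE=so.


cell NUM=pa, CASE=zo, RANK=mi, POLE=so:
underlying: imrubuv-tde-omi-a-u
1. b -> p, z -> s / _ #: no change
2. o -> e, u -> i / F C0 _: fires at position(s) 4, 11: imribuvtdeemiau
3. 0 -> a / C _ C: inserts after position(s) 2, 7, 8: imaribuvatadeemiau
surface: imaribuvatadeemiau

cell NUM=un, CASE=fe, RANK=mi, POLE=pa:
underlying: imrubuv-da-omi-vsu-eb
1. b -> p, z -> s / _ #: fires at position(s) 17: imrubuvdaomivsuep
2. o -> e, u -> i / F C0 _: fires at position(s) 4, 15: imribuvdaomivsiep
3. 0 -> a / C _ C: inserts after position(s) 2, 7, 13: imaribuvadaomivasiep
surface: imaribuvadaomivasiep

cell NUM=un, CASE=fe, RANK=un, POLE=so:
underlying: imrubuv-da-iro-vsu-u
1. b -> p, z -> s / _ #: no change
2. o -> e, u -> i / F C0 _: fires at position(s) 4, 12: imribuvdairevsuu
3. 0 -> a / C _ C: inserts after position(s) 2, 7, 13: imaribuvadairevasuu
surface: imaribuvadairevasuu


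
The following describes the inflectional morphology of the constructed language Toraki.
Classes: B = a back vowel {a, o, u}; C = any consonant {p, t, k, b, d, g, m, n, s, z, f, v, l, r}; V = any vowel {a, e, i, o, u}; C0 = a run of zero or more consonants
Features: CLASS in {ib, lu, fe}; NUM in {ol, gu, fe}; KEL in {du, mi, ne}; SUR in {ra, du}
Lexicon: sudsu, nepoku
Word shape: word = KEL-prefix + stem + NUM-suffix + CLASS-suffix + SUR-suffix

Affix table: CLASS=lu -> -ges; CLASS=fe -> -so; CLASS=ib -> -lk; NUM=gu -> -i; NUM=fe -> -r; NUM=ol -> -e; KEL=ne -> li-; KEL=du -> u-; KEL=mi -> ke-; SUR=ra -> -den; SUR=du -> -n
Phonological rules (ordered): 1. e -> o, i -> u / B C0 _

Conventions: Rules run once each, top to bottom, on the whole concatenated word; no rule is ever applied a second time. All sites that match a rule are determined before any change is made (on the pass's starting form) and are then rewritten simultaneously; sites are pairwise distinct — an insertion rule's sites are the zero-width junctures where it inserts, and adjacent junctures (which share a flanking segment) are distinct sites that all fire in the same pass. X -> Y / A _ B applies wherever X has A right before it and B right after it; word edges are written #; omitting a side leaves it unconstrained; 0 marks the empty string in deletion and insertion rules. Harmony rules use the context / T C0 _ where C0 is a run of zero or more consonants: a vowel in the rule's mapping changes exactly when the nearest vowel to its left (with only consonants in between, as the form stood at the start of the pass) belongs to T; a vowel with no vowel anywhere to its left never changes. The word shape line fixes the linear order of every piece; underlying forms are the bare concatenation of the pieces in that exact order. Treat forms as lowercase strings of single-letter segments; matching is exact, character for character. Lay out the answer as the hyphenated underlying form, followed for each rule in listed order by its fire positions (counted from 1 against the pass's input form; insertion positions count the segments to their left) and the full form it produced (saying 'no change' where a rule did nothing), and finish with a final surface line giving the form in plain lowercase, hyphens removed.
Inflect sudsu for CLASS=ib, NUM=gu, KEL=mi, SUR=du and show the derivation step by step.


underlying: ke-sudsu-i-lk-n
1. e -> o, i -> u / B C0 _: fires at position(s) 8: kesudsuulkn
surface: kesudsuulkn


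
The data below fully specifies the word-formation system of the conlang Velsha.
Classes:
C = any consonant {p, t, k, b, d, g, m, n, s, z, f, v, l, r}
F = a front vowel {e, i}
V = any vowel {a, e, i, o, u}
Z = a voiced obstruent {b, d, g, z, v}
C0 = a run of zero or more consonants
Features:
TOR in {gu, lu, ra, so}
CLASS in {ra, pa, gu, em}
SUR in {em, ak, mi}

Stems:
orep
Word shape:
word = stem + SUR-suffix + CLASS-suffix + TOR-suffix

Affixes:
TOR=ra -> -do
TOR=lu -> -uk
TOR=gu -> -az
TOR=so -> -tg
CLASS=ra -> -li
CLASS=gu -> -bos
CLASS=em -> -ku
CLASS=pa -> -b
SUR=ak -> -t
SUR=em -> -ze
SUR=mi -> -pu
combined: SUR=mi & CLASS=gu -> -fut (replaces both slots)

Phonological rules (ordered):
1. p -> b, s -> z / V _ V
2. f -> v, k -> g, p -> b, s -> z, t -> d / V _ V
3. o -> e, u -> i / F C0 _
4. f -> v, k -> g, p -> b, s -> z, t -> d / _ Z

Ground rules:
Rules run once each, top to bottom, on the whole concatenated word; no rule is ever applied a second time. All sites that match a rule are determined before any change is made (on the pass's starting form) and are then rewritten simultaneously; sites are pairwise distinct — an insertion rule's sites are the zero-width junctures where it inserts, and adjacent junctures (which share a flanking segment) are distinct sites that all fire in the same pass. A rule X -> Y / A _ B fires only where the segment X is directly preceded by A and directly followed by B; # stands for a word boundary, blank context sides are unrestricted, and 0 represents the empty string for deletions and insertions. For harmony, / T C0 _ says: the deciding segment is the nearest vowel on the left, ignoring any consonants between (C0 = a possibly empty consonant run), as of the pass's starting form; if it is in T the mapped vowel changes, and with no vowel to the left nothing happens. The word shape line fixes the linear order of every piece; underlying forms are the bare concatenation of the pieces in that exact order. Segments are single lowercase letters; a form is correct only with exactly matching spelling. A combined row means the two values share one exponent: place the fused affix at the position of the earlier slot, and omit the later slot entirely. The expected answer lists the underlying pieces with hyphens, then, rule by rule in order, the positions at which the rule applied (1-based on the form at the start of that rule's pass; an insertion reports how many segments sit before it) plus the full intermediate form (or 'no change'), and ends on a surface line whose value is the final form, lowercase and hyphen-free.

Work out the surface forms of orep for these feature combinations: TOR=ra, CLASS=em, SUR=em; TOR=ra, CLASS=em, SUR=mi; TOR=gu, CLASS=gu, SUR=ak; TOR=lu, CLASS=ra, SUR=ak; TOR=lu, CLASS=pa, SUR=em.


cell TOR=ra, CLASS=em, SUR=em:
underlying: orep-ze-ku-do
1. p -> b, s -> z / V _ V: no change
2. f -> v, k -> g, p -> b, s -> z, t -> d / V _ V: fires at position(s) 7: orepzegudo
3. o -> e, u -> i / F C0 _: fires at position(s) 8: orepzegido
4. f -> v, k -> g, p -> b, s -> z, t -> d / _ Z: fires at position(s) 4: orebzegido
surface: orebzegido

cell TOR=ra, CLASS=em, SUR=mi:
underlying: orep-pu-ku-do
1. p -> b, s -> z / V _ V: no change
2. f -> v, k -> g, p -> b, s -> z, t -> d / V _ V: fires at position(s) 7: oreppugudo
3. o -> e, u -> i / F C0 _: fires at position(s) 6: oreppigudo
4. f -> v, k -> g, p -> b, s -> z, t -> d / _ Z: no change
surface: oreppigudo

cell TOR=gu, CLASS=gu, SUR=ak:
underlying: orep-t-bos-az
1. p -> b, s -> z / V _ V: fires at position(s) 8: oreptbozaz
2. f -> v, k -> g, p -> b, s -> z, t -> d / V _ V: no change
3. o -> e, u -> i / F C0 _: fires at position(s) 7: oreptbezaz
4. f -> v, k -> g, p -> b, s -> z, t -> d / _ Z: fires at position(s) 5: orepdbezaz
surface: orepdbezaz

cell TOR=lu, CLASS=ra, SUR=ak:
underlying: orep-t-li-uk
1. p -> b, s -> z / V _ V: no change
2. f -> v, k -> g, p -> b, s -> z, t -> d / V _ V: no change
3. o -> e, u -> i / F C0 _: fires at position(s) 8: oreptliik
4. f -> v, k -> g, p -> b, s -> z, t -> d / _ Z: no change
surface: oreptliik

cell TOR=lu, CLASS=pa, SUR=em:
underlying: orep-ze-b-uk
1. p -> b, s -> z / V _ V: no change
2. f -> v, k -> g, p -> b, s -> z, t -> d / V _ V: no change
3. o -> e, u -> i / F C0 _: fires at position(s) 8: orepzebik
4. f -> v, k -> g, p -> b, s -> z, t -> d / _ Z: fires at position(s) 4: orebzebik
surface: orebzebik


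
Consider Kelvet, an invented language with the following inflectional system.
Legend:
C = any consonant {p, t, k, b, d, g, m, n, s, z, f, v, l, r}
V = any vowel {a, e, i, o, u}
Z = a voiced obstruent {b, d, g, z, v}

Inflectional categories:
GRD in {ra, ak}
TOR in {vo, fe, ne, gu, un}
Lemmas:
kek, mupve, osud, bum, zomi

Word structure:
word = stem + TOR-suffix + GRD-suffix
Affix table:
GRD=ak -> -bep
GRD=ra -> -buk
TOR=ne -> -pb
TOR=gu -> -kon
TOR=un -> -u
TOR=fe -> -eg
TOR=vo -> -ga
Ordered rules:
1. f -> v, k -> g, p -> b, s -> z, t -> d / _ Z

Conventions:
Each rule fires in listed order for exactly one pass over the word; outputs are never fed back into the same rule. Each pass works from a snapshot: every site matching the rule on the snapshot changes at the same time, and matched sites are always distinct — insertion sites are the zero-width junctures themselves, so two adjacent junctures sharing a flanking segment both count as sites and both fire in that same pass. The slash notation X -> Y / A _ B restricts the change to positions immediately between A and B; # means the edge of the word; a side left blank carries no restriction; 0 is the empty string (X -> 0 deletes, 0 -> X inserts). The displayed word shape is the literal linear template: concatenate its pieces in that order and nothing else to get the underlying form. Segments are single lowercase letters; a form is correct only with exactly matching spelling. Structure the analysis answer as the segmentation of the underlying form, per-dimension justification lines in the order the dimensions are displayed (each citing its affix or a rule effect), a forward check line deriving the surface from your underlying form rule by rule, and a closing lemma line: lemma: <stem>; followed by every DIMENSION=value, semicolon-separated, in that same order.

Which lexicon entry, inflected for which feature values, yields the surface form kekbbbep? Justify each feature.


underlying: kek-pb-bep
GRD=ak - signalled by the affix -bep
TOR=ne - signalled by the affix -pb
check: kekpbbep -> kekbbbep
lemma: kek; GRD=ak; TOR=ne


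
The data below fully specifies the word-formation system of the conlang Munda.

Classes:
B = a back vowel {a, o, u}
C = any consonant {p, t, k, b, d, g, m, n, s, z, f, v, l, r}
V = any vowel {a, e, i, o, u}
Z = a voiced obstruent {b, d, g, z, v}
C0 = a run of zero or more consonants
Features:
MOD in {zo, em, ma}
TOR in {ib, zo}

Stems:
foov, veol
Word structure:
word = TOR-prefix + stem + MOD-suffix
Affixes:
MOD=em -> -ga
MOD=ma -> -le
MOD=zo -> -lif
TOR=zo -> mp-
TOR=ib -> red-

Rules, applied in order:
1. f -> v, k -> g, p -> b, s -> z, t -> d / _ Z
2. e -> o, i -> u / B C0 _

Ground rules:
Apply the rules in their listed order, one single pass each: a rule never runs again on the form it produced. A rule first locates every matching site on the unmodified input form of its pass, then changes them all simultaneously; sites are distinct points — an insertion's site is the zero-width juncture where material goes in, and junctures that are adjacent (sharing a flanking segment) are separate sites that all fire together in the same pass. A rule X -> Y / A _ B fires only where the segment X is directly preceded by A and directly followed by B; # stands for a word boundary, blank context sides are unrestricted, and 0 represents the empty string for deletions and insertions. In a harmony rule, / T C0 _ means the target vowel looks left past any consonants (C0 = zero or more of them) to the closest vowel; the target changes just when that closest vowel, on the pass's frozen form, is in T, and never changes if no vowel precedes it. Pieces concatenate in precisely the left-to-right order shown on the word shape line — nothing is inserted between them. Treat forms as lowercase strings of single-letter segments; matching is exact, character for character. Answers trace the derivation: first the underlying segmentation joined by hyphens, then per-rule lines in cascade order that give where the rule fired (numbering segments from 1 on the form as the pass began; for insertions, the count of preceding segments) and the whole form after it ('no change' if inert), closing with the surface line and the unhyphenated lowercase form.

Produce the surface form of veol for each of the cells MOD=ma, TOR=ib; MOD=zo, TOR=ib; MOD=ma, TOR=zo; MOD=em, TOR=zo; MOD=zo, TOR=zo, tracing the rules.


cell MOD=ma, TOR=ib:
underlying: red-veol-le
1. f -> v, k -> g, p -> b, s -> z, t -> d / _ Z: no change
2. e -> o, i -> u / B C0 _: fires at position(s) 9: redveollo
surface: redveollo

cell MOD=zo, TOR=ib:
underlying: red-veol-lif
1. f -> v, k -> g, p -> b, s -> z, t -> d / _ Z: no change
2. e -> o, i -> u / B C0 _: fires at position(s) 9: redveolluf
surface: redveolluf

cell MOD=ma, TOR=zo:
underlying: mp-veol-le
1. f -> v, k -> g, p -> b, s -> z, t -> d / _ Z: fires at position(s) 2: mbveolle
2. e -> o, i -> u / B C0 _: fires at position(s) 8: mbveollo
surface: mbveollo

cell MOD=em, TOR=zo:
underlying: mp-veol-ga
1. f -> v, k -> g, p -> b, s -> z, t -> d / _ Z: fires at position(s) 2: mbveolga
2. e -> o, i -> u / B C0 _: no change
surface: mbveolga

cell MOD=zo, TOR=zo:
underlying: mp-veol-lif
1. f -> v, k -> g, p -> b, s -> z, t -> d / _ Z: fires at position(s) 2: mbveollif
2. e -> o, i -> u / B C0 _: fires at position(s) 8: mbveolluf
surface: mbveolluf


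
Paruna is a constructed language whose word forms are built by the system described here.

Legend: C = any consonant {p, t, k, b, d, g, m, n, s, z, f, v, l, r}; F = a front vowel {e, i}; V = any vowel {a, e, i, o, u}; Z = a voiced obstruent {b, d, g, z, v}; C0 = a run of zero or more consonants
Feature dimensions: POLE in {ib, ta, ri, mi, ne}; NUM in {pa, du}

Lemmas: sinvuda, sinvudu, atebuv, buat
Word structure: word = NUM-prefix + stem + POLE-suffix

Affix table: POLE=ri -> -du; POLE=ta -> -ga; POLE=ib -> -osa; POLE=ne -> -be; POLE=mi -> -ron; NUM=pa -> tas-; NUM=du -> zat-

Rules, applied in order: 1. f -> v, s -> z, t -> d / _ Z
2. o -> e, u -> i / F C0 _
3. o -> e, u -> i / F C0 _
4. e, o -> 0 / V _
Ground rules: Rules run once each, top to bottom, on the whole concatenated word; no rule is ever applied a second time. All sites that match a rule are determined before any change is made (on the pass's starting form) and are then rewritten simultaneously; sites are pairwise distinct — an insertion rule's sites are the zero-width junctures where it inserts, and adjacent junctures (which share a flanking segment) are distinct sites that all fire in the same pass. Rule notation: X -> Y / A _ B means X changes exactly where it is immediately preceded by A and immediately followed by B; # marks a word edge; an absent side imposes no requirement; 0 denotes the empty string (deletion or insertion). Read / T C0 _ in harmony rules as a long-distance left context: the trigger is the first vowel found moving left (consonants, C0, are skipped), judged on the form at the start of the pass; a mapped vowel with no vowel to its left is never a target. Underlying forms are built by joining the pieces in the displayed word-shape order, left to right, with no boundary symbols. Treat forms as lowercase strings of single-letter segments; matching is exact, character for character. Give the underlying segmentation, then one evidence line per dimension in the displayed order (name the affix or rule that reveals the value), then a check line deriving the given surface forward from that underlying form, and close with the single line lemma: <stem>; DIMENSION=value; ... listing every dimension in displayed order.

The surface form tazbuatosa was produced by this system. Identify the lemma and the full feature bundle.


underlying: tas-buat-osa
POLE=ib - signalled by the affix -osa
NUM=pa - signalled by the affix tas-
check: tasbuatosa -> tazbuatosa -> tazbuatosa -> tazbuatosa -> tazbuatosa
lemma: buat; POLE=ib; NUM=pa


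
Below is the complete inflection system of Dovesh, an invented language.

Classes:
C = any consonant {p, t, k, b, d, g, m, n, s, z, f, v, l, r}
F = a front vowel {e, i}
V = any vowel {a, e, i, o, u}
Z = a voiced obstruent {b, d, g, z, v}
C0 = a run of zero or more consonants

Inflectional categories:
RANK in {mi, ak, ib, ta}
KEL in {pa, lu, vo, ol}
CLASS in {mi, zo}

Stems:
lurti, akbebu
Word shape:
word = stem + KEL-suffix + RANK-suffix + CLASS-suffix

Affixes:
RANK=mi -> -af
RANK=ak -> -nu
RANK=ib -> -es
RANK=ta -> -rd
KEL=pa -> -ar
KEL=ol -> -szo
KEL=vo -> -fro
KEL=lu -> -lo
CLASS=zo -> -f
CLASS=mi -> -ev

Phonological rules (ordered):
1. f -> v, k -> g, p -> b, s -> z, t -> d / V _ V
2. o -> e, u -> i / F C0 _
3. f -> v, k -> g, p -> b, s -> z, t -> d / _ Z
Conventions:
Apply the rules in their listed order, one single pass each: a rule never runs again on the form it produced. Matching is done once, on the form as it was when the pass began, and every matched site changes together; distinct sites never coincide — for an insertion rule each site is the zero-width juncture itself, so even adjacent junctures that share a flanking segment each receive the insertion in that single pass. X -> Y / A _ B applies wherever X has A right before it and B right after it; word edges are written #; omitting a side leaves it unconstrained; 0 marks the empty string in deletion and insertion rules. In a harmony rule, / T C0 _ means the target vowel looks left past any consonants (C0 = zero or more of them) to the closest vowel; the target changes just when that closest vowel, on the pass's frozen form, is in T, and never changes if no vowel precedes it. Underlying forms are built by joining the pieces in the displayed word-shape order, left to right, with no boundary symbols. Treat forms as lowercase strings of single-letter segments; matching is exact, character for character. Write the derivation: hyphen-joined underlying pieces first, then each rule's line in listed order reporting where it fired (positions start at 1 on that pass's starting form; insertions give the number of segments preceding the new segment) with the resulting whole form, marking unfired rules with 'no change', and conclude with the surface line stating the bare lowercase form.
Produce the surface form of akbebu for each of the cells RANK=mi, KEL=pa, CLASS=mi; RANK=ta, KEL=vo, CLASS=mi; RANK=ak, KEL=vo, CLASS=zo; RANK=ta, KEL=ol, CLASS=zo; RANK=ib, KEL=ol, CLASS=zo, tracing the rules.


cell RANK=mi, KEL=pa, CLASS=mi:
underlying: akbebu-ar-af-ev
1. f -> v, k -> g, p -> b, s -> z, t -> d / V _ V: fires at position(s) 10: akbebuaravev
2. o -> e, u -> i / F C0 _: fires at position(s) 6: akbebiaravev
3. f -> v, k -> g, p -> b, s -> z, t -> d / _ Z: fires at position(s) 2: agbebiaravev
surface: agbebiaravev

cell RANK=ta, KEL=vo, CLASS=mi:
underlying: akbebu-fro-rd-ev
1. f -> v, k -> g, p -> b, s -> z, t -> d / V _ V: no change
2. o -> e, u -> i / F C0 _: fires at position(s) 6: akbebifrordev
3. f -> v, k -> g, p -> b, s -> z, t -> d / _ Z: fires at position(s) 2: agbebifrordev
surface: agbebifrordev

cell RANK=ak, KEL=vo, CLASS=zo:
underlying: akbebu-fro-nu-f
1. f -> v, k -> g, p -> b, s -> z, t -> d / V _ V: no change
2. o -> e, u -> i / F C0 _: fires at position(s) 6: akbebifronuf
3. f -> v, k -> g, p -> b, s -> z, t -> d / _ Z: fires at position(s) 2: agbebifronuf
surface: agbebifronuf

cell RANK=ta, KEL=ol, CLASS=zo:
underlying: akbebu-szo-rd-f
1. f -> v, k -> g, p -> b, s -> z, t -> d / V _ V: no change
2. o -> e, u -> i / F C0 _: fires at position(s) 6: akbebiszordf
3. f -> v, k -> g, p -> b, s -> z, t -> d / _ Z: fires at position(s) 2, 7: agbebizzordf
surface: agbebizzordf

cell RANK=ib, KEL=ol, CLASS=zo:
underlying: akbebu-szo-es-f
1. f -> v, k -> g, p -> b, s -> z, t -> d / V _ V: no change
2. o -> e, u -> i / F C0 _: fires at position(s) 6: akbebiszoesf
3. f -> v, k -> g, p -> b, s -> z, t -> d / _ Z: fires at position(s) 2, 7: agbebizzoesf
surface: agbebizzoesf


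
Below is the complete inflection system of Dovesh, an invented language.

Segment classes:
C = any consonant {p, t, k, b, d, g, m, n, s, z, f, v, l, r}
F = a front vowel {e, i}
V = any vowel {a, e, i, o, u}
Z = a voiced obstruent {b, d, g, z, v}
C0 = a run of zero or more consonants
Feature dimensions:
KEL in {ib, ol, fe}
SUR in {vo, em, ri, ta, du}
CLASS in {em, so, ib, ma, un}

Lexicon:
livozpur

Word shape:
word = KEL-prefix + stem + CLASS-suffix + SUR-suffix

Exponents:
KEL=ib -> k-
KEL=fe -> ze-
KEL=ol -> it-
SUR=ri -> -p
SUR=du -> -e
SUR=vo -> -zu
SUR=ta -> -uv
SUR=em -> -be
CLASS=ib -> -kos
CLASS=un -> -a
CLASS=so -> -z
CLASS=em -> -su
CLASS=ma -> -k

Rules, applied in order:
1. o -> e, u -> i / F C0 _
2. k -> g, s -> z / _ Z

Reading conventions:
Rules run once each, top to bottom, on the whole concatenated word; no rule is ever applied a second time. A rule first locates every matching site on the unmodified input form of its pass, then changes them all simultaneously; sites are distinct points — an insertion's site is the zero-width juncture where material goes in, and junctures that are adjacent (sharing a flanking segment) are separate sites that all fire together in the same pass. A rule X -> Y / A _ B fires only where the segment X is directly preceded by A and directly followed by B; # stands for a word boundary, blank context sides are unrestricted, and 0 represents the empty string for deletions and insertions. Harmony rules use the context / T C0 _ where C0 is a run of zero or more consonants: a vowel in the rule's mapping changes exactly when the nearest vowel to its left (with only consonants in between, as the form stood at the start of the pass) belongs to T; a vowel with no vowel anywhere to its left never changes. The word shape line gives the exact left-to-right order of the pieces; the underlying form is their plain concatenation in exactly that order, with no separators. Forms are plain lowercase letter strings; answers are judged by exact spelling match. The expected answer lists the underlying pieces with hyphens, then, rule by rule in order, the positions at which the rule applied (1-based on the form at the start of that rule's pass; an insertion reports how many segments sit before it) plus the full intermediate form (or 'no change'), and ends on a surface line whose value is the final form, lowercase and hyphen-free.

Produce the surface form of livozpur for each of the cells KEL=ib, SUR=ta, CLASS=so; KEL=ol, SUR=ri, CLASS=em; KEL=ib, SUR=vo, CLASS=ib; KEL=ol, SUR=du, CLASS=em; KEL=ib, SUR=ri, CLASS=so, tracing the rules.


cell KEL=ib, SUR=ta, CLASS=so:
underlying: k-livozpur-z-uv
1. o -> e, u -> i / F C0 _: fires at position(s) 5: klivezpurzuv
2. k -> g, s -> z / _ Z: no change
surface: klivezpurzuv

cell KEL=ol, SUR=ri, CLASS=em:
underlying: it-livozpur-su-p
1. o -> e, u -> i / F C0 _: fires at position(s) 6: itlivezpursup
2. k -> g, s -> z / _ Z: no change
surface: itlivezpursup

cell KEL=ib, SUR=vo, CLASS=ib:
underlying: k-livozpur-kos-zu
1. o -> e, u -> i / F C0 _: fires at position(s) 5: klivezpurkoszu
2. k -> g, s -> z / _ Z: fires at position(s) 12: klivezpurkozzu
surface: klivezpurkozzu

cell KEL=ol, SUR=du, CLASS=em:
underlying: it-livozpur-su-e
1. o -> e, u -> i / F C0 _: fires at position(s) 6: itlivezpursue
2. k -> g, s -> z / _ Z: no change
surface: itlivezpursue

cell KEL=ib, SUR=ri, CLASS=so:
underlying: k-livozpur-z-p
1. o -> e, u -> i / F C0 _: fires at position(s) 5: klivezpurzp
2. k -> g, s -> z / _ Z: no change
surface: klivezpurzp
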